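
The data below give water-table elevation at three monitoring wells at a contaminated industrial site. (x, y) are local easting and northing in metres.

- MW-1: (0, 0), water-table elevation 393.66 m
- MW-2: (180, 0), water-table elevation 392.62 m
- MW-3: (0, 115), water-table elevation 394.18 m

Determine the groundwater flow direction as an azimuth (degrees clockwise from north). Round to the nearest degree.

128°

∂h/∂x = (392.62 − 393.66) / (180 − 0) = -0.005778
∂h/∂y = (394.18 − 393.66) / (115 − 0) = +0.004522
Flow direction (−∇h) has components (+0.005778 E, -0.004522 N).
Azimuth = atan2(E, N) = atan2(+0.005778, -0.004522) = 128.0° ≈ 128°.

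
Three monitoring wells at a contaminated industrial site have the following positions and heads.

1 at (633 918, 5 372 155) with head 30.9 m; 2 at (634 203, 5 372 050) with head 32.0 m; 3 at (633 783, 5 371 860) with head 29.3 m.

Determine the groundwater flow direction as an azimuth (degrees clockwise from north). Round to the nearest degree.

238°

Taking 1 as reference: 2−1 = (285, -105, +1.1); 3−1 = (-135, -295, -1.6).
Determinant of the coordinate differences = 285·(-295) − (-135)·(-105) = -98250.
∂h/∂x = [(+1.1)·(-295) − (-1.6)·(-105)] / -98250 = +0.005013
∂h/∂y = [285·(-1.6) − (-135)·(+1.1)] / -98250 = +0.003130
Flow direction (−∇h) has components (-0.005013 E, -0.003130 N).
Azimuth = atan2(E, N) = atan2(-0.005013, -0.003130) = 238.0° ≈ 238°.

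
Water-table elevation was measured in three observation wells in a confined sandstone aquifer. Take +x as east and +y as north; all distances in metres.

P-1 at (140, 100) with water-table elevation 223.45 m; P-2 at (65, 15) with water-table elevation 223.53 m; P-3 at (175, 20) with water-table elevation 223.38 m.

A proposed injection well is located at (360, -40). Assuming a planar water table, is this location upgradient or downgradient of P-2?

Differences from P-1: to P-2 (Δx, Δy, Δh) = (-75, -85, +0.08); to P-3 = (35, -80, -0.07).
Determinant of the coordinate differences = (-75)·(-80) − 35·(-85) = 8975.
∂h/∂x = [(+0.08)·(-80) − (-0.07)·(-85)] / 8975 = -0.001376
∂h/∂y = [(-75)·(-0.07) − 35·(+0.08)] / 8975 = +0.0002730
Head at (360, -40) = 223.45 + (-0.001376)·(220) + (+0.0002730)·(-140) = 223.11 m.
That is lower than the 223.53 m at P-2, so the point is downgradient.

downgradient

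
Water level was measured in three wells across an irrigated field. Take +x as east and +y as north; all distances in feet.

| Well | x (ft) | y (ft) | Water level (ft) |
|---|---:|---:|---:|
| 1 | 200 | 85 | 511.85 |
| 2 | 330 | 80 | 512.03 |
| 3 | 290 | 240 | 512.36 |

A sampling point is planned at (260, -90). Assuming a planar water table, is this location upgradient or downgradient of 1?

downgradient

Taking 1 as reference: 2−1 = (130, -5, +0.18); 3−1 = (90, 155, +0.51).
Solve a·Δx + b·Δy = Δh: det = 130·155 − 90·(-5) = 20600.
∂h/∂x = [(+0.18)·155 − (+0.51)·(-5)] / 20600 = +0.001478
∂h/∂y = [130·(+0.51) − 90·(+0.18)] / 20600 = +0.002432
Head at (260, -90) = 511.85 + (+0.001478)·(60) + (+0.002432)·(-175) = 511.51 ft.
That is lower than the 511.85 ft at 1, so the point is downgradient.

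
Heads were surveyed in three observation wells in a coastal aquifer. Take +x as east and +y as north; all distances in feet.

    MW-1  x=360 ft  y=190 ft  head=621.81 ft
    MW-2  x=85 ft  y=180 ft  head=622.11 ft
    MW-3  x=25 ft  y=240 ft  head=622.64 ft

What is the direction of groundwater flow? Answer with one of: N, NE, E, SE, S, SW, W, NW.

S

Taking MW-1 as reference: MW-2−MW-1 = (-275, -10, +0.30); MW-3−MW-1 = (-335, 50, +0.83).
Determinant of the coordinate differences = (-275)·50 − (-335)·(-10) = -17100.
∂h/∂x = [(+0.30)·50 − (+0.83)·(-10)] / -17100 = -0.001363
∂h/∂y = [(-275)·(+0.83) − (-335)·(+0.30)] / -17100 = +0.007471
Flow = −∇h = (+0.001363 east, -0.007471 north), which points south.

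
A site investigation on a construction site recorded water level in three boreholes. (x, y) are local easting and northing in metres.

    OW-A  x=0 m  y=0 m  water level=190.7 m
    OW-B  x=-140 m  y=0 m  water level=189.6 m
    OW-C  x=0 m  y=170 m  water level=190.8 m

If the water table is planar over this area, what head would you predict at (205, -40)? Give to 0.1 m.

∂h/∂x = (189.6 − 190.7) / (-140 − 0) = +0.007857
∂h/∂y = (190.8 − 190.7) / (170 − 0) = +0.0005882
h(205, -40) = 190.7 + (+0.007857)·(205) + (+0.0005882)·(-40) = 190.7 +1.611 -0.024 = 192.287 m.

192.3 m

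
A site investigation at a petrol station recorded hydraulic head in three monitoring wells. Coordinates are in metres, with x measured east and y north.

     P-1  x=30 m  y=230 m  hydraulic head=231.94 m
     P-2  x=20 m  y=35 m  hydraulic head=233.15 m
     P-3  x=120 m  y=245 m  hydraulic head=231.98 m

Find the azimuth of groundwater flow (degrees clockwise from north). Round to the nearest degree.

Differences from P-1: to P-2 (Δx, Δy, Δh) = (-10, -195, +1.21); to P-3 = (90, 15, +0.04).
Solve a·Δx + b·Δy = Δh: det = (-10)·15 − 90·(-195) = 17400.
∂h/∂x = [(+1.21)·15 − (+0.04)·(-195)] / 17400 = +0.001491
∂h/∂y = [(-10)·(+0.04) − 90·(+1.21)] / 17400 = -0.006282
Flow direction (−∇h) has components (-0.001491 E, +0.006282 N).
Azimuth = atan2(E, N) = atan2(-0.001491, +0.006282) = 346.6° ≈ 347°.

347°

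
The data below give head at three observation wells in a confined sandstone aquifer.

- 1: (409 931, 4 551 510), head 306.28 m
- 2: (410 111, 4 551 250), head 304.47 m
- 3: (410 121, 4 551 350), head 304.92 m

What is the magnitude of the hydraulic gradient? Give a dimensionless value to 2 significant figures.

Differences from 1: to 2 (Δx, Δy, Δh) = (180, -260, -1.81); to 3 = (190, -160, -1.36).
Solve a·Δx + b·Δy = Δh: det = 180·(-160) − 190·(-260) = 20600.
∂h/∂x = [(-1.81)·(-160) − (-1.36)·(-260)] / 20600 = -0.003107
∂h/∂y = [180·(-1.36) − 190·(-1.81)] / 20600 = +0.004811
|∇h| = √(-0.003107² + 0.004811²) = 0.005727

0.0057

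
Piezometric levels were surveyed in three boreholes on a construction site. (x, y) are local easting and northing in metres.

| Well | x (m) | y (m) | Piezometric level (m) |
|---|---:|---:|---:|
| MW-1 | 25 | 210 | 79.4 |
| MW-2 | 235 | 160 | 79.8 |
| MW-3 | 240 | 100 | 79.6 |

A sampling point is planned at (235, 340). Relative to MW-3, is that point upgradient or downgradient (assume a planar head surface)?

Differences from MW-1: to MW-2 (Δx, Δy, Δh) = (210, -50, +0.4); to MW-3 = (215, -110, +0.2).
Solve a·Δx + b·Δy = Δh: det = 210·(-110) − 215·(-50) = -12350.
∂h/∂x = [(+0.4)·(-110) − (+0.2)·(-50)] / -12350 = +0.002753
∂h/∂y = [210·(+0.2) − 215·(+0.4)] / -12350 = +0.003563
Head at (235, 340) = 79.4 + (+0.002753)·(210) + (+0.003563)·(130) = 80.44 m.
That is higher than the 79.6 m at MW-3, so the point is upgradient.

upgradient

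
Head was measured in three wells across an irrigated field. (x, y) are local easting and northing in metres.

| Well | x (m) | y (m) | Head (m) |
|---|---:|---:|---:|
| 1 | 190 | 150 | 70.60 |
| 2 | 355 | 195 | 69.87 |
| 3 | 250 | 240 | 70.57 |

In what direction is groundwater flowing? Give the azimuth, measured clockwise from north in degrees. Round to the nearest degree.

With h = a·x + b·y + c and 1 as origin, the differences give:
  165·a + 45·b = -0.73
  60·a + 90·b = -0.03
Eliminate b (×90 and ×45, subtract): 12150·a = -64.350 → a = ∂h/∂x = -0.005296
Back-substitute: b = ∂h/∂y = +0.003198.
Flow direction (−∇h) has components (+0.005296 E, -0.003198 N).
Azimuth = atan2(E, N) = atan2(+0.005296, -0.003198) = 121.1° ≈ 121°.

121°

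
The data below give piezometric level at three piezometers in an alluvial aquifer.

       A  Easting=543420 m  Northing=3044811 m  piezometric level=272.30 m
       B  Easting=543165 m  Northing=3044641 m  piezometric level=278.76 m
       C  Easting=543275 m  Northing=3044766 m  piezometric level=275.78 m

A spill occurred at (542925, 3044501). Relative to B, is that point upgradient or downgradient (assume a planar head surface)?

With h = a·x + b·y + c and A as origin, the differences give:
  (-255)·a + (-170)·b = +6.46
  (-145)·a + (-45)·b = +3.48
Eliminate b (×(-45) and ×(-170), subtract): -13175·a = 300.900 → a = ∂h/∂x = -0.02284
Back-substitute: b = ∂h/∂y = -0.003742.
Head at (542925, 3044501) = 272.30 + (-0.02284)·(-495) + (-0.003742)·(-310) = 284.77 m.
That is higher than the 278.76 m at B, so the point is upgradient.

upgradient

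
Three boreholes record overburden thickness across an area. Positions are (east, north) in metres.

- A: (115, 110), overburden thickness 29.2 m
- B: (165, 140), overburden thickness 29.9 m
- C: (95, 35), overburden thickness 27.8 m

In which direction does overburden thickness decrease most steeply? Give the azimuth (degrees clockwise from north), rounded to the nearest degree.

191°

With d = a·x + b·y + c and A as origin, the differences give:
  50·a + 30·b = +0.7
  (-20)·a + (-75)·b = -1.4
Eliminate b (×(-75) and ×30, subtract): -3150·a = -10.50 → a = ∂d/∂x = +0.003333
Back-substitute: b = ∂d/∂y = +0.01778.
Steepest decrease is along −∇f: components (-0.003333 E, -0.01778 N).
Azimuth = atan2(-0.003333, -0.01778) = 190.6° ≈ 191°.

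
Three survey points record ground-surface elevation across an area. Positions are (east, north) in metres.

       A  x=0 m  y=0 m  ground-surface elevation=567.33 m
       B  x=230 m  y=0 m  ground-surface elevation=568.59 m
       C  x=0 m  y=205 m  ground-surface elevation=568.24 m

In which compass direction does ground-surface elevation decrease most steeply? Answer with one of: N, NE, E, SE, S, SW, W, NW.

SW

∂z/∂x = (568.59 − 567.33) / (230 − 0) = +0.005478
∂z/∂y = (568.24 − 567.33) / (205 − 0) = +0.004439
Steepest decrease is along −∇f = (-0.005478 E, -0.004439 N) → southwest.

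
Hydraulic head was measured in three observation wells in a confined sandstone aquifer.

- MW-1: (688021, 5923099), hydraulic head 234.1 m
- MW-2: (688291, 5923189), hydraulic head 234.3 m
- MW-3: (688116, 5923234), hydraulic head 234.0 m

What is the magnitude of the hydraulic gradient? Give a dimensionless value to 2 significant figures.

0.0021

With h = a·x + b·y + c and MW-1 as origin, the differences give:
  270·a + 90·b = +0.2
  95·a + 135·b = -0.1
Eliminate b (×135 and ×90, subtract): 27900·a = 36.00 → a = ∂h/∂x = +0.001290
Back-substitute: b = ∂h/∂y = -0.001649.
|∇h| = √(0.001290² + -0.001649²) = 0.002094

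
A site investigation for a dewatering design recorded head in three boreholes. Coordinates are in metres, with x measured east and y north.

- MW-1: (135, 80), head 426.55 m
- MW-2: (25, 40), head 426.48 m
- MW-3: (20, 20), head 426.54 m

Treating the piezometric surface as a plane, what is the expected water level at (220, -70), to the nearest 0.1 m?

Taking MW-1 as reference: MW-2−MW-1 = (-110, -40, -0.07); MW-3−MW-1 = (-115, -60, -0.01).
Determinant of the coordinate differences = (-110)·(-60) − (-115)·(-40) = 2000.
∂h/∂x = [(-0.07)·(-60) − (-0.01)·(-40)] / 2000 = +0.001900
∂h/∂y = [(-110)·(-0.01) − (-115)·(-0.07)] / 2000 = -0.003475
h(220, -70) = 426.55 + (+0.001900)·(85) + (-0.003475)·(-150) = 426.55 +0.161 +0.521 = 427.233 m.

427.2 m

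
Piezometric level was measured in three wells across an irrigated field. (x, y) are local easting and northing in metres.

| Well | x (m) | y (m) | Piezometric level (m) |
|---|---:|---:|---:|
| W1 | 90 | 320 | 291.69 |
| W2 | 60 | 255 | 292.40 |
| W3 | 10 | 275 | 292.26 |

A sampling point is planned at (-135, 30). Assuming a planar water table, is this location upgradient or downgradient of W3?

Taking W1 as reference: W2−W1 = (-30, -65, +0.71); W3−W1 = (-80, -45, +0.57).
Determinant of the coordinate differences = (-30)·(-45) − (-80)·(-65) = -3850.
∂h/∂x = [(+0.71)·(-45) − (+0.57)·(-65)] / -3850 = -0.001325
∂h/∂y = [(-30)·(+0.57) − (-80)·(+0.71)] / -3850 = -0.01031
Head at (-135, 30) = 291.69 + (-0.001325)·(-225) + (-0.01031)·(-290) = 294.98 m.
That is higher than the 292.26 m at W3, so the point is upgradient.

upgradient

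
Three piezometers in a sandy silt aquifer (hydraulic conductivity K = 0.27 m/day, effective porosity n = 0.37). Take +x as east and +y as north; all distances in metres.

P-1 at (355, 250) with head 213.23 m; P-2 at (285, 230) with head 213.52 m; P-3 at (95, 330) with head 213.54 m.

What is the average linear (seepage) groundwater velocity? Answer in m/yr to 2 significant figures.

1.5 m/yr

With h = a·x + b·y + c and P-1 as origin, the differences give:
  (-70)·a + (-20)·b = +0.29
  (-260)·a + 80·b = +0.31
Eliminate b (×80 and ×(-20), subtract): -10800·a = 29.400 → a = ∂h/∂x = -0.002722
Back-substitute: b = ∂h/∂y = -0.004972.
|∇h| = √(-0.002722² + -0.004972²) = 0.005668
Seepage velocity v = K·i/n = 0.27 × 0.005668 / 0.37 = 0.004136 m/day = 1.511 m/yr.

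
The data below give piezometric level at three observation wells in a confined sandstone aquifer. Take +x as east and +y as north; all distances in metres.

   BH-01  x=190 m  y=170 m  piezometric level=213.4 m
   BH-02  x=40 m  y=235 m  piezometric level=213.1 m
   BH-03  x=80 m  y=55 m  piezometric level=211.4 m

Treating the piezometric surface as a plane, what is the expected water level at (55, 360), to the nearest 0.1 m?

214.6 m

Three-point gradient (reference BH-01): Δ to BH-02 = (-150, 65, -0.3), Δ to BH-03 = (-110, -115, -2.0).
∂h/∂x = +0.006742, ∂h/∂y = +0.01094 (det = 24400).
h(55, 360) = 213.4 + (+0.006742)·(-135) + (+0.01094)·(190) = 213.4 -0.910 +2.079 = 214.569 m.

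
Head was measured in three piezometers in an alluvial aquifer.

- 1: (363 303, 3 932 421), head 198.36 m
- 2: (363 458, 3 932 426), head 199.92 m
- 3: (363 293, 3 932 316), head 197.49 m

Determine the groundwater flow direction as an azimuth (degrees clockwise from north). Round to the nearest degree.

233°

Taking 1 as reference: 2−1 = (155, 5, +1.56); 3−1 = (-10, -105, -0.87).
Determinant of the coordinate differences = 155·(-105) − (-10)·5 = -16225.
∂h/∂x = [(+1.56)·(-105) − (-0.87)·5] / -16225 = +0.009827
∂h/∂y = [155·(-0.87) − (-10)·(+1.56)] / -16225 = +0.007350
Flow direction (−∇h) has components (-0.009827 E, -0.007350 N).
Azimuth = atan2(E, N) = atan2(-0.009827, -0.007350) = 233.2° ≈ 233°.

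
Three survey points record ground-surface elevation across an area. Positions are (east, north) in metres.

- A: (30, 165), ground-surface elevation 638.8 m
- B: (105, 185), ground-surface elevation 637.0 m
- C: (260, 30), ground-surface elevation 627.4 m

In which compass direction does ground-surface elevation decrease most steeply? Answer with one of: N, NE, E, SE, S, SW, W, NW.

Differences from A: to B (Δx, Δy, Δh) = (75, 20, -1.8); to C = (230, -135, -11.4).
Solve a·Δx + b·Δy = Δz: det = 75·(-135) − 230·20 = -14725.
∂z/∂x = [(-1.8)·(-135) − (-11.4)·20] / -14725 = -0.03199
∂z/∂y = [75·(-11.4) − 230·(-1.8)] / -14725 = +0.02995
Steepest decrease is along −∇f = (+0.03199 E, -0.02995 N) → southeast.

SE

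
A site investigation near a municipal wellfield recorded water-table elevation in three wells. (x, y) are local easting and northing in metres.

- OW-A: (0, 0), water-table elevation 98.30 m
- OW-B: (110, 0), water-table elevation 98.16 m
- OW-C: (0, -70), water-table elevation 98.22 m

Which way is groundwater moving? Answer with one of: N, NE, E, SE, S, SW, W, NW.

∂h/∂x = (98.16 − 98.30) / (110 − 0) = -0.001273
∂h/∂y = (98.22 − 98.30) / (-70 − 0) = +0.001143
Flow = −∇h = (+0.001273 east, -0.001143 north), which points southeast.

SE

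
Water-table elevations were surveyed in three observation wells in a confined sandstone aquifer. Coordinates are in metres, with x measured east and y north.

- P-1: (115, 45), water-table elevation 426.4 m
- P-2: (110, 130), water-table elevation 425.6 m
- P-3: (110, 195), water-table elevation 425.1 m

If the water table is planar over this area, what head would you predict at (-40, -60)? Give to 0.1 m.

422.7 m

With h = a·x + b·y + c and P-1 as origin, the differences give:
  (-5)·a + 85·b = -0.8
  (-5)·a + 150·b = -1.3
Eliminate b (×150 and ×85, subtract): -325·a = -9.50 → a = ∂h/∂x = +0.02923
Back-substitute: b = ∂h/∂y = -0.007692.
h(-40, -60) = 426.4 + (+0.02923)·(-155) + (-0.007692)·(-105) = 426.4 -4.531 +0.808 = 422.677 m.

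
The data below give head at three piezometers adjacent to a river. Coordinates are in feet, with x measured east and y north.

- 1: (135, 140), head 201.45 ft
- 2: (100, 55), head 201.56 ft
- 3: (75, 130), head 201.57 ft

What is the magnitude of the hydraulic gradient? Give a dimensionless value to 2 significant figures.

0.0020

Differences from 1: to 2 (Δx, Δy, Δh) = (-35, -85, +0.11); to 3 = (-60, -10, +0.12).
Solve a·Δx + b·Δy = Δh: det = (-35)·(-10) − (-60)·(-85) = -4750.
∂h/∂x = [(+0.11)·(-10) − (+0.12)·(-85)] / -4750 = -0.001916
∂h/∂y = [(-35)·(+0.12) − (-60)·(+0.11)] / -4750 = -0.0005053
|∇h| = √(-0.001916² + -0.0005053²) = 0.001982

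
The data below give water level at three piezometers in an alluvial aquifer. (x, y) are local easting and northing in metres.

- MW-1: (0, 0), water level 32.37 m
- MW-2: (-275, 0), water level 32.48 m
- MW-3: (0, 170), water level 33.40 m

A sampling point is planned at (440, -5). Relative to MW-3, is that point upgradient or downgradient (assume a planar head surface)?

downgradient

∂h/∂x = (32.48 − 32.37) / (-275 − 0) = -0.0004000
∂h/∂y = (33.40 − 32.37) / (170 − 0) = +0.006059
Head at (440, -5) = 32.37 + (-0.0004000)·(440) + (+0.006059)·(-5) = 32.16 m.
That is lower than the 33.40 m at MW-3, so the point is downgradient.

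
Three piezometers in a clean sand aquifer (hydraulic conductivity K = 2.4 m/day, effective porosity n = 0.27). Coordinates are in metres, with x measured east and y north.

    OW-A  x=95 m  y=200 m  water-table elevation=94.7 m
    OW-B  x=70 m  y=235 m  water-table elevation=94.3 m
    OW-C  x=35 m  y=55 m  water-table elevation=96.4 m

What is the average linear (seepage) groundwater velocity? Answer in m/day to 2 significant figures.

Taking OW-A as reference: OW-B−OW-A = (-25, 35, -0.4); OW-C−OW-A = (-60, -145, +1.7).
Solve a·Δx + b·Δy = Δh: det = (-25)·(-145) − (-60)·35 = 5725.
∂h/∂x = [(-0.4)·(-145) − (+1.7)·35] / 5725 = -0.0002620
∂h/∂y = [(-25)·(+1.7) − (-60)·(-0.4)] / 5725 = -0.01162
|∇h| = √(-0.0002620² + -0.01162²) = 0.01162
Seepage velocity v = K·i/n = 2.4 × 0.01162 / 0.27 = 0.1033 m/day.

0.10 m/day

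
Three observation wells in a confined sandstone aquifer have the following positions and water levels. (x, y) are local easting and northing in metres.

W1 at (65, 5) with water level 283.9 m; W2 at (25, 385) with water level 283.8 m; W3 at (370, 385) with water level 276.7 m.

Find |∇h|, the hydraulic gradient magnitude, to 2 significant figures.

Differences from W1: to W2 (Δx, Δy, Δh) = (-40, 380, -0.1); to W3 = (305, 380, -7.2).
Solve a·Δx + b·Δy = Δh: det = (-40)·380 − 305·380 = -131100.
∂h/∂x = [(-0.1)·380 − (-7.2)·380] / -131100 = -0.02058
∂h/∂y = [(-40)·(-7.2) − 305·(-0.1)] / -131100 = -0.002429
|∇h| = √(-0.02058² + -0.002429²) = 0.02072

0.021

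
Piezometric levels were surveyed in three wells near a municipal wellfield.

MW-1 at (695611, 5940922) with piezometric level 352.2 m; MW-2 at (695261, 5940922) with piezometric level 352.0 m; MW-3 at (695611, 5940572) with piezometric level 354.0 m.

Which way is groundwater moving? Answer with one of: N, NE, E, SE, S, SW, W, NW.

N

∂h/∂x = (352.0 − 352.2) / (695261 − 695611) = +0.0005714
∂h/∂y = (354.0 − 352.2) / (5940572 − 5940922) = -0.005143
Flow = −∇h = (-0.0005714 east, +0.005143 north), which points north.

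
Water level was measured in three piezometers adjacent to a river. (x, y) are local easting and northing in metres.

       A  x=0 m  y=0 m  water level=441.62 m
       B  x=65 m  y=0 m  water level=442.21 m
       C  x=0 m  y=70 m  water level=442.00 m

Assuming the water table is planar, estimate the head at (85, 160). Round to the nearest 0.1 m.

∂h/∂x = (442.21 − 441.62) / (65 − 0) = +0.009077
∂h/∂y = (442.00 − 441.62) / (70 − 0) = +0.005429
h(85, 160) = 441.62 + (+0.009077)·(85) + (+0.005429)·(160) = 441.62 +0.772 +0.869 = 443.260 m.

443.3 m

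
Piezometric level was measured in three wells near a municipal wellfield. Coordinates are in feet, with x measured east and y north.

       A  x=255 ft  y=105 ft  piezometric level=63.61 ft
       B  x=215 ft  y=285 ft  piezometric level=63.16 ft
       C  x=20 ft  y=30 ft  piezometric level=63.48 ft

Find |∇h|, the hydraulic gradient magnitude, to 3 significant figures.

0.00255

With h = a·x + b·y + c and A as origin, the differences give:
  (-40)·a + 180·b = -0.45
  (-235)·a + (-75)·b = -0.13
Eliminate b (×(-75) and ×180, subtract): 45300·a = 57.150 → a = ∂h/∂x = +0.001262
Back-substitute: b = ∂h/∂y = -0.002220.
|∇h| = √(0.001262² + -0.002220²) = 0.002554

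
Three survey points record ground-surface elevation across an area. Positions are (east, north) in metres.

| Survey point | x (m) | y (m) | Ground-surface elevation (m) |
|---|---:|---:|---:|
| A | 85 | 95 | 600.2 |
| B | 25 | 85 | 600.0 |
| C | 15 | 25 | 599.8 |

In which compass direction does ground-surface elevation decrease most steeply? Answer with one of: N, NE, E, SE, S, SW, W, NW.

Three-point gradient (reference A): Δ to B = (-60, -10, -0.2), Δ to C = (-70, -70, -0.4).
∂z/∂x = +0.002857, ∂z/∂y = +0.002857 (det = 3500).
Steepest decrease is along −∇f = (-0.002857 E, -0.002857 N) → southwest.

SW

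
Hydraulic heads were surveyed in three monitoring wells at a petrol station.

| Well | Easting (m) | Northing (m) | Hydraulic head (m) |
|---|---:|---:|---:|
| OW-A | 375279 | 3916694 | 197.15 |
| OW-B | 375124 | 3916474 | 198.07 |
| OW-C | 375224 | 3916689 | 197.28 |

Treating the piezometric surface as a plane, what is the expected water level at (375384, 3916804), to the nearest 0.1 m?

Three-point gradient (reference OW-A): Δ to OW-B = (-155, -220, +0.92), Δ to OW-C = (-55, -5, +0.13).
∂h/∂x = -0.002119, ∂h/∂y = -0.002689 (det = -11325).
h(375384, 3916804) = 197.15 + (-0.002119)·(105) + (-0.002689)·(110) = 197.15 -0.223 -0.296 = 196.632 m.

196.6 m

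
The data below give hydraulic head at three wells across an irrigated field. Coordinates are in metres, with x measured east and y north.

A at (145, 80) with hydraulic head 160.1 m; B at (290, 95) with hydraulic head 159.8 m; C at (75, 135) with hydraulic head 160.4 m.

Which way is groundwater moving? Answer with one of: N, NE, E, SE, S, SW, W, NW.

With h = a·x + b·y + c and A as origin, the differences give:
  145·a + 15·b = -0.3
  (-70)·a + 55·b = +0.3
Eliminate b (×55 and ×15, subtract): 9025·a = -21.00 → a = ∂h/∂x = -0.002327
Back-substitute: b = ∂h/∂y = +0.002493.
Flow = −∇h = (+0.002327 east, -0.002493 north), which points southeast.

SE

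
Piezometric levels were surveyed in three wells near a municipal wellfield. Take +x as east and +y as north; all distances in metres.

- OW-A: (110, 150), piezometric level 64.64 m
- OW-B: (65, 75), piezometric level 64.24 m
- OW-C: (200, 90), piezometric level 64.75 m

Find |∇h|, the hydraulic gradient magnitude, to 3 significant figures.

Differences from OW-A: to OW-B (Δx, Δy, Δh) = (-45, -75, -0.40); to OW-C = (90, -60, +0.11).
Solve a·Δx + b·Δy = Δh: det = (-45)·(-60) − 90·(-75) = 9450.
∂h/∂x = [(-0.40)·(-60) − (+0.11)·(-75)] / 9450 = +0.003413
∂h/∂y = [(-45)·(+0.11) − 90·(-0.40)] / 9450 = +0.003286
|∇h| = √(0.003413² + 0.003286²) = 0.004738

0.00474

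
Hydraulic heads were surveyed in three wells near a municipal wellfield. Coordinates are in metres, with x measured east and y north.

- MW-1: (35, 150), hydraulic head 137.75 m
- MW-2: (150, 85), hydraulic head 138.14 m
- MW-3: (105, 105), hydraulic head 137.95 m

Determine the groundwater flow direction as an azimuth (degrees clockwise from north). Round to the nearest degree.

Three-point gradient (reference MW-1): Δ to MW-2 = (115, -65, +0.39), Δ to MW-3 = (70, -45, +0.20).
∂h/∂x = +0.007280, ∂h/∂y = +0.006880 (det = -625).
Flow direction (−∇h) has components (-0.007280 E, -0.006880 N).
Azimuth = atan2(E, N) = atan2(-0.007280, -0.006880) = 226.6° ≈ 227°.

227°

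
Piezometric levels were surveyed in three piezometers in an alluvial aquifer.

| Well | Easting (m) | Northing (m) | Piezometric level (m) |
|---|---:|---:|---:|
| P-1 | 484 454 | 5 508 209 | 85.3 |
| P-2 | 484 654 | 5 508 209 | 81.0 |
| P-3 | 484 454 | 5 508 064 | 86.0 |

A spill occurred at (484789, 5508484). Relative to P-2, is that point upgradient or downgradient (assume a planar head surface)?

∂h/∂x = (81.0 − 85.3) / (484654 − 484454) = -0.02150
∂h/∂y = (86.0 − 85.3) / (5508064 − 5508209) = -0.004828
Head at (484789, 5508484) = 85.3 + (-0.02150)·(335) + (-0.004828)·(275) = 76.77 m.
That is lower than the 81.0 m at P-2, so the point is downgradient.

downgradient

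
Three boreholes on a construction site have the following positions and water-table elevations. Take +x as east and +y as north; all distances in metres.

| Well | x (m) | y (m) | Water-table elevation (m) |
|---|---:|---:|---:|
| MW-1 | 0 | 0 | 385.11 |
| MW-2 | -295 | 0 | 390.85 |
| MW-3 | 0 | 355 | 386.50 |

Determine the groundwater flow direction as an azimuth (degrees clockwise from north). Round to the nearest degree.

101°

∂h/∂x = (390.85 − 385.11) / (-295 − 0) = -0.01946
∂h/∂y = (386.50 − 385.11) / (355 − 0) = +0.003915
Flow direction (−∇h) has components (+0.01946 E, -0.003915 N).
Azimuth = atan2(E, N) = atan2(+0.01946, -0.003915) = 101.4° ≈ 101°.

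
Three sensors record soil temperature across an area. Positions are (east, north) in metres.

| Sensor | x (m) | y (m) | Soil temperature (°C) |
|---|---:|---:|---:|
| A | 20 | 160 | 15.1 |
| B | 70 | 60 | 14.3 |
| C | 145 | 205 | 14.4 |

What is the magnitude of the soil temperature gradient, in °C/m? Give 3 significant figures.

Taking A as reference: B−A = (50, -100, -0.8); C−A = (125, 45, -0.7).
Solve a·Δx + b·Δy = ΔT: det = 50·45 − 125·(-100) = 14750.
∂T/∂x = [(-0.8)·45 − (-0.7)·(-100)] / 14750 = -0.007186
∂T/∂y = [50·(-0.7) − 125·(-0.8)] / 14750 = +0.004407
|∇f| = √(-0.007186² + 0.004407²) = 0.00843 °C/m

0.00843 °C/m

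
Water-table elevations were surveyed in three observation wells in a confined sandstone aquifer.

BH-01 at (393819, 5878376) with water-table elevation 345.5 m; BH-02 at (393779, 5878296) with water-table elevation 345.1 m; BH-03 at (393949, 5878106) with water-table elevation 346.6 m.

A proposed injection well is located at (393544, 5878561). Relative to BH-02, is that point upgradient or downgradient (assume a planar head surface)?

downgradient

With h = a·x + b·y + c and BH-01 as origin, the differences give:
  (-40)·a + (-80)·b = -0.4
  130·a + (-270)·b = +1.1
Eliminate b (×(-270) and ×(-80), subtract): 21200·a = 196.00 → a = ∂h/∂x = +0.009245
Back-substitute: b = ∂h/∂y = +0.0003774.
Head at (393544, 5878561) = 345.5 + (+0.009245)·(-275) + (+0.0003774)·(185) = 343.03 m.
That is lower than the 345.1 m at BH-02, so the point is downgradient.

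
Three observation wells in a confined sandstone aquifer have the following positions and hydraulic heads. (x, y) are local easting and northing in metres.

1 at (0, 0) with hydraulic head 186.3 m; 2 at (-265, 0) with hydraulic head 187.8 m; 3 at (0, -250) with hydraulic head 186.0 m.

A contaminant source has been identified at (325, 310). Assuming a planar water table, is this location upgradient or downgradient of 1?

downgradient

∂h/∂x = (187.8 − 186.3) / (-265 − 0) = -0.005660
∂h/∂y = (186.0 − 186.3) / (-250 − 0) = +0.001200
Head at (325, 310) = 186.3 + (-0.005660)·(325) + (+0.001200)·(310) = 184.83 m.
That is lower than the 186.3 m at 1, so the point is downgradient.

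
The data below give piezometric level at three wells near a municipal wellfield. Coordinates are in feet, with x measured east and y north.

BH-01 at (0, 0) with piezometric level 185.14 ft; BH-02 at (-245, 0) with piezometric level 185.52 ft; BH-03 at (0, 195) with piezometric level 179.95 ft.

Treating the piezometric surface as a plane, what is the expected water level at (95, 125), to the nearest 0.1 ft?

181.7 ft

∂h/∂x = (185.52 − 185.14) / (-245 − 0) = -0.001551
∂h/∂y = (179.95 − 185.14) / (195 − 0) = -0.02662
h(95, 125) = 185.14 + (-0.001551)·(95) + (-0.02662)·(125) = 185.14 -0.147 -3.327 = 181.666 ft.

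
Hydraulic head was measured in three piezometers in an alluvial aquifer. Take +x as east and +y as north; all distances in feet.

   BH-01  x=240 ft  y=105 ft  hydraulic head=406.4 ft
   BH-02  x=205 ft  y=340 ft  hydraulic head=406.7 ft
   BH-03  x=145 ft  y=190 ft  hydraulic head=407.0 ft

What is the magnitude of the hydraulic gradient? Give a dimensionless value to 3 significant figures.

Three-point gradient (reference BH-01): Δ to BH-02 = (-35, 235, +0.3), Δ to BH-03 = (-95, 85, +0.6).
∂h/∂x = -0.005969, ∂h/∂y = +0.0003876 (det = 19350).
|∇h| = √(-0.005969² + 0.0003876²) = 0.005982

0.00598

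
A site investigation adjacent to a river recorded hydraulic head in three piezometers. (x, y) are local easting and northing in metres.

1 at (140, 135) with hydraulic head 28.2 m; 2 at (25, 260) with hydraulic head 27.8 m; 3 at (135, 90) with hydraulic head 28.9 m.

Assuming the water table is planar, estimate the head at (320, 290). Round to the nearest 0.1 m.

23.8 m

Three-point gradient (reference 1): Δ to 2 = (-115, 125, -0.4), Δ to 3 = (-5, -45, +0.7).
∂h/∂x = -0.01198, ∂h/∂y = -0.01422 (det = 5800).
h(320, 290) = 28.2 + (-0.01198)·(180) + (-0.01422)·(155) = 28.2 -2.157 -2.205 = 23.838 m.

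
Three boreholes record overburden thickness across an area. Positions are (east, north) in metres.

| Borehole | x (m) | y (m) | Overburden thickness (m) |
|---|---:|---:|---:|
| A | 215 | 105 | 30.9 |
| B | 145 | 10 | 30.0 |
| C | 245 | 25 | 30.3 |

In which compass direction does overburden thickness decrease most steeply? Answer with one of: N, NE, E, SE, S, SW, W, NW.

Taking A as reference: B−A = (-70, -95, -0.9); C−A = (30, -80, -0.6).
Determinant of the coordinate differences = (-70)·(-80) − 30·(-95) = 8450.
∂d/∂x = [(-0.9)·(-80) − (-0.6)·(-95)] / 8450 = +0.001775
∂d/∂y = [(-70)·(-0.6) − 30·(-0.9)] / 8450 = +0.008166
Steepest decrease is along −∇f = (-0.001775 E, -0.008166 N) → south.

S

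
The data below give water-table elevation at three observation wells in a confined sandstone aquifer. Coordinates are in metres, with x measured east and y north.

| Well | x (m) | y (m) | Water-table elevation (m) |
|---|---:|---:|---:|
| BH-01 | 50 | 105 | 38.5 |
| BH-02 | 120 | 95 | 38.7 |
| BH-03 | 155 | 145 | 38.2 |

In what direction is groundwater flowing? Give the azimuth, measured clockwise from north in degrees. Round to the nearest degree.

353°

Differences from BH-01: to BH-02 (Δx, Δy, Δh) = (70, -10, +0.2); to BH-03 = (105, 40, -0.3).
Solve a·Δx + b·Δy = Δh: det = 70·40 − 105·(-10) = 3850.
∂h/∂x = [(+0.2)·40 − (-0.3)·(-10)] / 3850 = +0.001299
∂h/∂y = [70·(-0.3) − 105·(+0.2)] / 3850 = -0.01091
Flow direction (−∇h) has components (-0.001299 E, +0.01091 N).
Azimuth = atan2(E, N) = atan2(-0.001299, +0.01091) = 353.2° ≈ 353°.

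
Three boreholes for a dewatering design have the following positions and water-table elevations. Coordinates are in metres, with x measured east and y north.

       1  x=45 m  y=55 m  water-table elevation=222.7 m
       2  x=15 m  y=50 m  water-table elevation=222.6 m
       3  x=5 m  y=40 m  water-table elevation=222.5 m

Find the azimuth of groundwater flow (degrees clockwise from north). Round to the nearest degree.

194°

With h = a·x + b·y + c and 1 as origin, the differences give:
  (-30)·a + (-5)·b = -0.1
  (-40)·a + (-15)·b = -0.2
Eliminate b (×(-15) and ×(-5), subtract): 250·a = 0.50 → a = ∂h/∂x = +0.002000
Back-substitute: b = ∂h/∂y = +0.008000.
Flow direction (−∇h) has components (-0.002000 E, -0.008000 N).
Azimuth = atan2(E, N) = atan2(-0.002000, -0.008000) = 194.0° ≈ 194°.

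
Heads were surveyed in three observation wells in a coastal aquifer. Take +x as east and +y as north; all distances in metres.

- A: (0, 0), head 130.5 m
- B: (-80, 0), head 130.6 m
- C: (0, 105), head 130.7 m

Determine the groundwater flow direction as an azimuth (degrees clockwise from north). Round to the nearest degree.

147°

∂h/∂x = (130.6 − 130.5) / (-80 − 0) = -0.001250
∂h/∂y = (130.7 − 130.5) / (105 − 0) = +0.001905
Flow direction (−∇h) has components (+0.001250 E, -0.001905 N).
Azimuth = atan2(E, N) = atan2(+0.001250, -0.001905) = 146.7° ≈ 147°.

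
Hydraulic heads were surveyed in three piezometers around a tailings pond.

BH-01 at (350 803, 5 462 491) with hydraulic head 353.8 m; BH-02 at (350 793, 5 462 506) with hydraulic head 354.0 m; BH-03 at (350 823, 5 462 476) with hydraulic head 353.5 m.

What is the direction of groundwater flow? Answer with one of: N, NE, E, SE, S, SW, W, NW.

Differences from BH-01: to BH-02 (Δx, Δy, Δh) = (-10, 15, +0.2); to BH-03 = (20, -15, -0.3).
Determinant of the coordinate differences = (-10)·(-15) − 20·15 = -150.
∂h/∂x = [(+0.2)·(-15) − (-0.3)·15] / -150 = -0.01000
∂h/∂y = [(-10)·(-0.3) − 20·(+0.2)] / -150 = +0.006667
Flow = −∇h = (+0.01000 east, -0.006667 north), which points southeast.

SE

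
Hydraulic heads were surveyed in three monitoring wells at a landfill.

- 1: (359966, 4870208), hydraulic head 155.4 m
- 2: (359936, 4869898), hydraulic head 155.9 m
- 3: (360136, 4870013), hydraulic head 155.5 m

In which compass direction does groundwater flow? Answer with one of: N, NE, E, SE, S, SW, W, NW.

NE

With h = a·x + b·y + c and 1 as origin, the differences give:
  (-30)·a + (-310)·b = +0.5
  170·a + (-195)·b = +0.1
Eliminate b (×(-195) and ×(-310), subtract): 58550·a = -66.50 → a = ∂h/∂x = -0.001136
Back-substitute: b = ∂h/∂y = -0.001503.
Flow = −∇h = (+0.001136 east, +0.001503 north), which points northeast.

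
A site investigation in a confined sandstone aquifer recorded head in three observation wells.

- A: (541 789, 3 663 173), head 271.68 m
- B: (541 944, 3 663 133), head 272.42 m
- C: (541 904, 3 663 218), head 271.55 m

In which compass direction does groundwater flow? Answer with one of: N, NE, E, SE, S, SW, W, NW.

With h = a·x + b·y + c and A as origin, the differences give:
  155·a + (-40)·b = +0.74
  115·a + 45·b = -0.13
Eliminate b (×45 and ×(-40), subtract): 11575·a = 28.100 → a = ∂h/∂x = +0.002428
Back-substitute: b = ∂h/∂y = -0.009093.
Flow = −∇h = (-0.002428 east, +0.009093 north), which points north.

N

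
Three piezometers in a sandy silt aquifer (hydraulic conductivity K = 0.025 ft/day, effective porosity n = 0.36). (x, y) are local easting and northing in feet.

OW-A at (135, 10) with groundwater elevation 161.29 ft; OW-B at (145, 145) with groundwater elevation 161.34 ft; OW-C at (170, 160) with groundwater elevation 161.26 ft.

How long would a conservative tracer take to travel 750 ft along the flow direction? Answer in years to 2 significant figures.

8100 years

Taking OW-A as reference: OW-B−OW-A = (10, 135, +0.05); OW-C−OW-A = (35, 150, -0.03).
Determinant of the coordinate differences = 10·150 − 35·135 = -3225.
∂h/∂x = [(+0.05)·150 − (-0.03)·135] / -3225 = -0.003581
∂h/∂y = [10·(-0.03) − 35·(+0.05)] / -3225 = +0.0006357
|∇h| = √(-0.003581² + 0.0006357²) = 0.003637
Seepage velocity v = K·i/n = 0.025 × 0.003637 / 0.36 = 0.0002526 ft/day.
t = 750 / 0.0002526 = 2.969e+06 days = 8.13e+03 years.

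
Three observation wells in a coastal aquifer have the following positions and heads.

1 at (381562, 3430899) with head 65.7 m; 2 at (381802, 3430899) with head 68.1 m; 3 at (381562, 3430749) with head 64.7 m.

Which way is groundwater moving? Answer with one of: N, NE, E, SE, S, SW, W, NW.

SW

∂h/∂x = (68.1 − 65.7) / (381802 − 381562) = +0.010000
∂h/∂y = (64.7 − 65.7) / (3430749 − 3430899) = +0.006667
Flow = −∇h = (-0.010000 east, -0.006667 north), which points southwest.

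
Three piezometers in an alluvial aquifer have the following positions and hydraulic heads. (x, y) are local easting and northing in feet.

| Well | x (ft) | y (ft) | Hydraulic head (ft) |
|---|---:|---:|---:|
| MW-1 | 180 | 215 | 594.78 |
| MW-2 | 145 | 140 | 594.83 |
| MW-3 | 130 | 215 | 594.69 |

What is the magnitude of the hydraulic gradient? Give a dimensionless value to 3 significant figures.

0.00235

Differences from MW-1: to MW-2 (Δx, Δy, Δh) = (-35, -75, +0.05); to MW-3 = (-50, 0, -0.09).
Solve a·Δx + b·Δy = Δh: det = (-35)·0 − (-50)·(-75) = -3750.
∂h/∂x = [(+0.05)·0 − (-0.09)·(-75)] / -3750 = +0.001800
∂h/∂y = [(-35)·(-0.09) − (-50)·(+0.05)] / -3750 = -0.001507
|∇h| = √(0.001800² + -0.001507²) = 0.002348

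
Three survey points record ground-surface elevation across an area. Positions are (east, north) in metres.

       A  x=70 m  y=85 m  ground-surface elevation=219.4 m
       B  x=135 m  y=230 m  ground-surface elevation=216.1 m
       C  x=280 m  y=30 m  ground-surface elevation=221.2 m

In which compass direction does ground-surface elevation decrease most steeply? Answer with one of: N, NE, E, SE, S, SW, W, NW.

With z = a·x + b·y + c and A as origin, the differences give:
  65·a + 145·b = -3.3
  210·a + (-55)·b = +1.8
Eliminate b (×(-55) and ×145, subtract): -34025·a = -79.50 → a = ∂z/∂x = +0.002337
Back-substitute: b = ∂z/∂y = -0.02381.
Steepest decrease is along −∇f = (-0.002337 E, +0.02381 N) → north.

N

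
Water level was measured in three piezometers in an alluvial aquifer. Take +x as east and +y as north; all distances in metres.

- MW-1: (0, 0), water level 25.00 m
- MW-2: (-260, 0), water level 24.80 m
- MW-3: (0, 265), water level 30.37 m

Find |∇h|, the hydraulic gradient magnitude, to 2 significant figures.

∂h/∂x = (24.80 − 25.00) / (-260 − 0) = +0.0007692
∂h/∂y = (30.37 − 25.00) / (265 − 0) = +0.02026
|∇h| = √(0.0007692² + 0.02026²) = 0.02027

0.020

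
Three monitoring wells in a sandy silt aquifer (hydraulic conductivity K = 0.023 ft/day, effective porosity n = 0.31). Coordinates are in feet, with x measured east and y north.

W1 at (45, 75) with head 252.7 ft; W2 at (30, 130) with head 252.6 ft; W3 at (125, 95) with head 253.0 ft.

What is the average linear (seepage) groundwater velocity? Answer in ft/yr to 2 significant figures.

Taking W1 as reference: W2−W1 = (-15, 55, -0.1); W3−W1 = (80, 20, +0.3).
Solve a·Δx + b·Δy = Δh: det = (-15)·20 − 80·55 = -4700.
∂h/∂x = [(-0.1)·20 − (+0.3)·55] / -4700 = +0.003936
∂h/∂y = [(-15)·(+0.3) − 80·(-0.1)] / -4700 = -0.0007447
|∇h| = √(0.003936² + -0.0007447²) = 0.004006
Seepage velocity v = K·i/n = 0.023 × 0.004006 / 0.31 = 0.0002972 ft/day = 0.1086 ft/yr.

0.11 ft/yr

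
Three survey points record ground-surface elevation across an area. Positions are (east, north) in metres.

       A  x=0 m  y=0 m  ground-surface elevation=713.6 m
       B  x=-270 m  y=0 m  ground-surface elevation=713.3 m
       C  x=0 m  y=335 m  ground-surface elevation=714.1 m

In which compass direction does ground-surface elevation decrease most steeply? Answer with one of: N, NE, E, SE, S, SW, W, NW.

∂z/∂x = (713.3 − 713.6) / (-270 − 0) = +0.001111
∂z/∂y = (714.1 − 713.6) / (335 − 0) = +0.001493
Steepest decrease is along −∇f = (-0.001111 E, -0.001493 N) → southwest.

SW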